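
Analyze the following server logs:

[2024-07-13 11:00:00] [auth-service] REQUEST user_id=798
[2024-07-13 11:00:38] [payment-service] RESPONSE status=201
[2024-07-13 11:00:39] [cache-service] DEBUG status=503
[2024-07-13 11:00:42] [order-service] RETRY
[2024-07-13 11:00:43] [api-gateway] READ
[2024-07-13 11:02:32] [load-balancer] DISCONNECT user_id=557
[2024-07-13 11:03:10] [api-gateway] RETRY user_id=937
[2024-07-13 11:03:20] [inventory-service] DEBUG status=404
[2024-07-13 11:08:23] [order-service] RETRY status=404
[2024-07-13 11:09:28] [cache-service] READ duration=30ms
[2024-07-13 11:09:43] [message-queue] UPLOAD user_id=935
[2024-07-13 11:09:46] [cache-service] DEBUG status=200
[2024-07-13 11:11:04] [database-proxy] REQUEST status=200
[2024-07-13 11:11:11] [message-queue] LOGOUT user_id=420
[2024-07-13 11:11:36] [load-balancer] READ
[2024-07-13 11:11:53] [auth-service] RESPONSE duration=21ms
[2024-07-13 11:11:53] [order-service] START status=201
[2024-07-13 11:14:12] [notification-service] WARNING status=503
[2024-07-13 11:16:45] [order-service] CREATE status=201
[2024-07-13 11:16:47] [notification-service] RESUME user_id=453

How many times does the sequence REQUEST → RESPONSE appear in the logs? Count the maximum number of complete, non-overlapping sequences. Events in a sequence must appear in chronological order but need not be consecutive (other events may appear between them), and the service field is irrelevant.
2

To count sequences:

1. Look for pattern: REQUEST → RESPONSE
2. Greedily scan the log in chronological order, matching each sequence element in turn (ignoring service)
3. Each time the full pattern completes, increment the count and restart matching from the next event
4. Complete non-overlapping sequences found: 2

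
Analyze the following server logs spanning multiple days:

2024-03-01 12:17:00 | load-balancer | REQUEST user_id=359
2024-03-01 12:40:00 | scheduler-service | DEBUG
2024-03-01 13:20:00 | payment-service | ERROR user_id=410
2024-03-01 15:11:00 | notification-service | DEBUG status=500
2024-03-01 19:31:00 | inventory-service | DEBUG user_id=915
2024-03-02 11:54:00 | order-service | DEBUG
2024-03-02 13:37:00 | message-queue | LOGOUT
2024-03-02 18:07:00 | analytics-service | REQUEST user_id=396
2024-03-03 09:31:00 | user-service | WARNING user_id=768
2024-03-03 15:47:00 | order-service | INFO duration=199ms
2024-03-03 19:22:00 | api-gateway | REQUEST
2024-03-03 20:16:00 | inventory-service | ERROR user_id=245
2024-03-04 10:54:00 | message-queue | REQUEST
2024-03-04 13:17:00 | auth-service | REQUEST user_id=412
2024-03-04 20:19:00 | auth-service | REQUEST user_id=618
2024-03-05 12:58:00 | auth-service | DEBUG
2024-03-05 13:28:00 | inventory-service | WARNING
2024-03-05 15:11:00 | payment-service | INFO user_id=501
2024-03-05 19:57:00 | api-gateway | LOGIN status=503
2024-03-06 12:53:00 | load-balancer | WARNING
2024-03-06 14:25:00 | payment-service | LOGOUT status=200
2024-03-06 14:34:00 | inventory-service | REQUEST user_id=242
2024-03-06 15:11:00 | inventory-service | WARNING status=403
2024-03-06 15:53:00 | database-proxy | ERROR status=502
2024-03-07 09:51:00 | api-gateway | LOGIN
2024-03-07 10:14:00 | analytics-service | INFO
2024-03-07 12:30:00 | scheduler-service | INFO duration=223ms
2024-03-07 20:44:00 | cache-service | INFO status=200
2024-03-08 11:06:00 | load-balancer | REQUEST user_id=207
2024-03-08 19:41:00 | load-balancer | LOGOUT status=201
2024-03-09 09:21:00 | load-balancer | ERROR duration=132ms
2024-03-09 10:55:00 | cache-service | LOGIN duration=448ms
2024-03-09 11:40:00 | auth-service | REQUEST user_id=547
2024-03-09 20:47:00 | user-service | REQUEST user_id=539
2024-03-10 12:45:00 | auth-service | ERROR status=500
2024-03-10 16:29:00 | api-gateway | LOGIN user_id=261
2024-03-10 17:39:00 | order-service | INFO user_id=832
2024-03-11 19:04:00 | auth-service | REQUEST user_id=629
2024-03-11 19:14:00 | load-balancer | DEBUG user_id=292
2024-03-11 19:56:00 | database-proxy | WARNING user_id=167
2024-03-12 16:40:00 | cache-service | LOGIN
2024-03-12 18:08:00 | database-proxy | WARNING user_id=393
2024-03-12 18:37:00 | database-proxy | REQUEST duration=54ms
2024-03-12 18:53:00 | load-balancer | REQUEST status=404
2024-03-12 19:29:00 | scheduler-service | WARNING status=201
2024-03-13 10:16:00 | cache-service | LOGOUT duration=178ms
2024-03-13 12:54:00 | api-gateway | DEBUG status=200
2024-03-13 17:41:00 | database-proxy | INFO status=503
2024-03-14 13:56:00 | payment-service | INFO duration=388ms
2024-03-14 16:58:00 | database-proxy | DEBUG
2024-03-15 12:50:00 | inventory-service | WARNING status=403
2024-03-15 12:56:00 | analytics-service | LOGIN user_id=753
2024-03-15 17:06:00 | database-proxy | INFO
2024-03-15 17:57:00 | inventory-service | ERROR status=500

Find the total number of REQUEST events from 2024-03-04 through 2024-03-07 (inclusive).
4

To filter by date range:

1. Date range: 2024-03-04 through 2024-03-07, both dates inclusive
2. Filter for REQUEST events whose date falls in this range
3. Count matching events: 4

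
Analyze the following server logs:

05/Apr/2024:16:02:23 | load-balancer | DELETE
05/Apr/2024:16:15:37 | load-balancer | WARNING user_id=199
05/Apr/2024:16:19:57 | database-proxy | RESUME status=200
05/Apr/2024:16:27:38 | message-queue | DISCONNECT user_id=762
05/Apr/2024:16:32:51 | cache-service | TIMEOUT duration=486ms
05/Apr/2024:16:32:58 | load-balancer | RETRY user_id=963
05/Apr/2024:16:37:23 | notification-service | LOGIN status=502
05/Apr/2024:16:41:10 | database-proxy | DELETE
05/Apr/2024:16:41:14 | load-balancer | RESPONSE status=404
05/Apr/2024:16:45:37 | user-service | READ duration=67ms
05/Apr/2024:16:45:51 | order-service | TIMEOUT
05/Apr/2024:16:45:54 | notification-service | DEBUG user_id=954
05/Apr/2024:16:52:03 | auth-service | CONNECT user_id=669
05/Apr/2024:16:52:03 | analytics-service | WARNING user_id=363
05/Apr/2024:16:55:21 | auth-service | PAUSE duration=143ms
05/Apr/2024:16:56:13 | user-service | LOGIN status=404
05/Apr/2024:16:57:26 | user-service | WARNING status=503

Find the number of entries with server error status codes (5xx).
2

To find matching entries:

1. Pattern to match: server error status codes (5xx)
2. Scan each log entry for the pattern
3. Count matches: 2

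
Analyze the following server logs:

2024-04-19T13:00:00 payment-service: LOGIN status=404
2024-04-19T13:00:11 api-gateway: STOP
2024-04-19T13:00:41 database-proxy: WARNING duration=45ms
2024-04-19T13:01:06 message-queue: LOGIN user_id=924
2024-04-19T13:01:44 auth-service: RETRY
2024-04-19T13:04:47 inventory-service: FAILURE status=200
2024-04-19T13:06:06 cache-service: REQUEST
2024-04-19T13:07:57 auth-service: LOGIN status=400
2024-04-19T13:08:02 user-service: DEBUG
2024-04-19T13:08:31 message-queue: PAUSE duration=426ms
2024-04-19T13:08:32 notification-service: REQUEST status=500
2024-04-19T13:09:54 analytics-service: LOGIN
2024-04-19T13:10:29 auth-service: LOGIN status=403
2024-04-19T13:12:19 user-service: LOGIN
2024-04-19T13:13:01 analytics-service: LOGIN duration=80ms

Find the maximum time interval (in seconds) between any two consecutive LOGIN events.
411

To find the longest gap:

1. Extract all LOGIN events in chronological order
2. Calculate time differences between consecutive events
3. Find the maximum difference
4. Longest gap: 411 seconds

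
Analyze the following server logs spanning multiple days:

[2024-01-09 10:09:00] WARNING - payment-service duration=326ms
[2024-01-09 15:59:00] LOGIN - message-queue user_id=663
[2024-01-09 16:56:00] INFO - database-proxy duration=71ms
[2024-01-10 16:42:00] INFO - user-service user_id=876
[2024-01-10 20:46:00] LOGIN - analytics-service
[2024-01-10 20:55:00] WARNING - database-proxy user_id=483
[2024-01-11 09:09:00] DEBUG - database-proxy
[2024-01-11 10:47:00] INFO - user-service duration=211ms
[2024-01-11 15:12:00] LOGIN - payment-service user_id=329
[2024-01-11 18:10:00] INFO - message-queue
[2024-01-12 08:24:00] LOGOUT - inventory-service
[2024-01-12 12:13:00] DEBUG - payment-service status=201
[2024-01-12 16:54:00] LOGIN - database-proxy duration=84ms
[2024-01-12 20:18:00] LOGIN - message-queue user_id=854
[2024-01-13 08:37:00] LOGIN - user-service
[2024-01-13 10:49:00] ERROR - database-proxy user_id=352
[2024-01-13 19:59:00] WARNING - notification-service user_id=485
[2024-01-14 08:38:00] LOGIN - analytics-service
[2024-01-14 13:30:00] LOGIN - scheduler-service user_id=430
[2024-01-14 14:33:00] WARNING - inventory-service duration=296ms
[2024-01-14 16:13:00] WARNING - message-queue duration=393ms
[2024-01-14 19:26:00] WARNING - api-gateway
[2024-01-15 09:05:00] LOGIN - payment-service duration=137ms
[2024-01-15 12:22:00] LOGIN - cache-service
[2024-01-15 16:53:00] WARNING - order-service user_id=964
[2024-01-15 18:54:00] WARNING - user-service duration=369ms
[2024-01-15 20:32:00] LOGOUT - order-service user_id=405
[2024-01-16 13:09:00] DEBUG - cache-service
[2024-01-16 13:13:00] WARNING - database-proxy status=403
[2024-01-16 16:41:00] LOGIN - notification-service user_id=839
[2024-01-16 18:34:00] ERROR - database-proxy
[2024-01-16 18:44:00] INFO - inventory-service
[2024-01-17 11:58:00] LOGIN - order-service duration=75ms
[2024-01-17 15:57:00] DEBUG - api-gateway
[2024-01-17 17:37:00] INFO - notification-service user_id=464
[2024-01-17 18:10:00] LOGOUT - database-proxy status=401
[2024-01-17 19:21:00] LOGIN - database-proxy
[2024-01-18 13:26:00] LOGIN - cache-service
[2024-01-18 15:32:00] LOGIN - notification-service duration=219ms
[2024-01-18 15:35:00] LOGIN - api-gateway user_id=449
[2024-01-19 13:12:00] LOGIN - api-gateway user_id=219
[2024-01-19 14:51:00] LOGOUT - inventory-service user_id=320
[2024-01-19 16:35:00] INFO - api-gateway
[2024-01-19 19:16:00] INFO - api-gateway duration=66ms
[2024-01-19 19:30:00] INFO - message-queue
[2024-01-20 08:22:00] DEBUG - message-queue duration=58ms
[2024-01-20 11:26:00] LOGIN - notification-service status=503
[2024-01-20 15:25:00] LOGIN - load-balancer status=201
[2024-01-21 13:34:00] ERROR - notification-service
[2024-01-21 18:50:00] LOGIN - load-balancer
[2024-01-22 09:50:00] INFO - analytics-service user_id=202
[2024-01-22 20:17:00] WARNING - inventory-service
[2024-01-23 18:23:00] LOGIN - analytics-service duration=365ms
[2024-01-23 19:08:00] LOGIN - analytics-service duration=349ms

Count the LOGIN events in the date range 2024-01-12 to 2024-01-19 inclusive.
14

To filter by date range:

1. Date range: 2024-01-12 through 2024-01-19, both dates inclusive
2. Filter for LOGIN events whose date falls in this range
3. Count matching events: 14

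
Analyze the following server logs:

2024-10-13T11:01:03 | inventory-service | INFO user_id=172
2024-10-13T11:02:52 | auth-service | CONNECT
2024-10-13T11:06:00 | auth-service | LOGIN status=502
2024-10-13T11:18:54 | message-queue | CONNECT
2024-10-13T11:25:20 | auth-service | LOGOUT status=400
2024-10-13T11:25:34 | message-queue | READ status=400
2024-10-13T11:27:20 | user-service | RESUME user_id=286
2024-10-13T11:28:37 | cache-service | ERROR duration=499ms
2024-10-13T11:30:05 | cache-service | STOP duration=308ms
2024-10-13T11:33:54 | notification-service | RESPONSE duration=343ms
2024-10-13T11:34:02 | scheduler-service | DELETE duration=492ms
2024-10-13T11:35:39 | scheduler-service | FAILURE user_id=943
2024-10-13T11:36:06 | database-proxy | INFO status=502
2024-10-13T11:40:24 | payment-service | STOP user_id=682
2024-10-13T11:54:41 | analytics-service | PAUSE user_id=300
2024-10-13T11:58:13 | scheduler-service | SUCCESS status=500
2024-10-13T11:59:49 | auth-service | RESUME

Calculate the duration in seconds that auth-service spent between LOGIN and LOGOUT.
1160

To calculate state duration:

1. Find LOGIN event for auth-service: 2024-10-13T11:06:00
2. Find LOGOUT event for auth-service: 2024-10-13T11:25:20
3. Calculate duration: 2024-10-13T11:25:20 - 2024-10-13T11:06:00 = 1160 seconds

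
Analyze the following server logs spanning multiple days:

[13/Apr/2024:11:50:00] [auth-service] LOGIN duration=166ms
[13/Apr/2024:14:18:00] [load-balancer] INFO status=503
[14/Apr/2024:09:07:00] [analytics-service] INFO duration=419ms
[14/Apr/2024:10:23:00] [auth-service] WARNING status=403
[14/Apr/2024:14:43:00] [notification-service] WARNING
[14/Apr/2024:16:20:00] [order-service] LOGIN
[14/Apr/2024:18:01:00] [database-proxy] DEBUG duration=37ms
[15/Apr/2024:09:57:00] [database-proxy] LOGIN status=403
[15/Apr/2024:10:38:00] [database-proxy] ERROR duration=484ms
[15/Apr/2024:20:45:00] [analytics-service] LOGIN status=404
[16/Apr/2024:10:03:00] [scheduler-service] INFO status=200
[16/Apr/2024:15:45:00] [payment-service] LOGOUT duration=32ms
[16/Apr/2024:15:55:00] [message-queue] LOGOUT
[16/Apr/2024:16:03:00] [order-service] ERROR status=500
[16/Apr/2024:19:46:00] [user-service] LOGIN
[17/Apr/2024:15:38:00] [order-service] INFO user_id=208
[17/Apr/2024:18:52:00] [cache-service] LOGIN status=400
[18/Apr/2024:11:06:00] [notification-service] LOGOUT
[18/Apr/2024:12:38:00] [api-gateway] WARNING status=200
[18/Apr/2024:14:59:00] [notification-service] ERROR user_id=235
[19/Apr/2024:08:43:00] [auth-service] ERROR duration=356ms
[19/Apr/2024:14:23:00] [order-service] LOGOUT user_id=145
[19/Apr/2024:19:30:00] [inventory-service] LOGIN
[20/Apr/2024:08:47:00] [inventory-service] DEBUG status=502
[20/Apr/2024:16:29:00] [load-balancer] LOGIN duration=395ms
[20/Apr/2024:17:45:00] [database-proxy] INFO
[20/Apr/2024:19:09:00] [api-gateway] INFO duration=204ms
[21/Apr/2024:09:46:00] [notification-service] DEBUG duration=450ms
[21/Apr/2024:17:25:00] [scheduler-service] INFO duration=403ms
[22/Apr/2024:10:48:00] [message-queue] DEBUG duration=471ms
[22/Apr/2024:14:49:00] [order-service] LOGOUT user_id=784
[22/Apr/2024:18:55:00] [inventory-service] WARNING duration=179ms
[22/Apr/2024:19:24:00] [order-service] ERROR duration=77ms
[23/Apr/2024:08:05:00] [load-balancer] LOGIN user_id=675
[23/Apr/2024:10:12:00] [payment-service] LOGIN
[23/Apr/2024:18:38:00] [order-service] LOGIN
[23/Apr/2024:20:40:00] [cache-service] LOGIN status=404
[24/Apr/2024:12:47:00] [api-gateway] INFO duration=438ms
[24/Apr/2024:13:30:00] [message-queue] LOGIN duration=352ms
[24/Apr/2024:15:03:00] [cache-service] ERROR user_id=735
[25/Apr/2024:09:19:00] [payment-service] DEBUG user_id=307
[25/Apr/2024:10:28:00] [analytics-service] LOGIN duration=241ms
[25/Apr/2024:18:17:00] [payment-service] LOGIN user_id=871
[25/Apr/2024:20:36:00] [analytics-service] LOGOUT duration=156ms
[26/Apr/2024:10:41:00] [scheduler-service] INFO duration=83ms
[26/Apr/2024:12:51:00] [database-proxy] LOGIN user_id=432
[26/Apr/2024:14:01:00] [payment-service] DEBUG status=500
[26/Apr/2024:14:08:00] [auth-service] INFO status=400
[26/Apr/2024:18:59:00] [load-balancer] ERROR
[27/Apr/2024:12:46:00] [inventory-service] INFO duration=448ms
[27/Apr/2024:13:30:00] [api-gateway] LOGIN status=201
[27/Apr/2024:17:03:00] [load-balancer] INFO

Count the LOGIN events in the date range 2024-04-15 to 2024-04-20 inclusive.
6

To filter by date range:

1. Date range: 2024-04-15 through 2024-04-20, both dates inclusive
2. Filter for LOGIN events whose date falls in this range
3. Count matching events: 6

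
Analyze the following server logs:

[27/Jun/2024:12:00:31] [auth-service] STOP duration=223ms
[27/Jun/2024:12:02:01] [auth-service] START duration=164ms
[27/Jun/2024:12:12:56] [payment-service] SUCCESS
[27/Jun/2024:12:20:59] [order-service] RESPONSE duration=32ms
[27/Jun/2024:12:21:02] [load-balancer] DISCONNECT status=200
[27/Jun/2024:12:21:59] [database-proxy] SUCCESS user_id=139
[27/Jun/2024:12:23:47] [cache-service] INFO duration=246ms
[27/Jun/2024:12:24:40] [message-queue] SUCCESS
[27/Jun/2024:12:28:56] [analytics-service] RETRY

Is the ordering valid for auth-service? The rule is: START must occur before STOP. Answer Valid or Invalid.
Invalid

To validate ordering:

1. Required order: START → STOP
2. Rule: START must occur before STOP
3. Check actual order of events for auth-service
4. Result: Invalid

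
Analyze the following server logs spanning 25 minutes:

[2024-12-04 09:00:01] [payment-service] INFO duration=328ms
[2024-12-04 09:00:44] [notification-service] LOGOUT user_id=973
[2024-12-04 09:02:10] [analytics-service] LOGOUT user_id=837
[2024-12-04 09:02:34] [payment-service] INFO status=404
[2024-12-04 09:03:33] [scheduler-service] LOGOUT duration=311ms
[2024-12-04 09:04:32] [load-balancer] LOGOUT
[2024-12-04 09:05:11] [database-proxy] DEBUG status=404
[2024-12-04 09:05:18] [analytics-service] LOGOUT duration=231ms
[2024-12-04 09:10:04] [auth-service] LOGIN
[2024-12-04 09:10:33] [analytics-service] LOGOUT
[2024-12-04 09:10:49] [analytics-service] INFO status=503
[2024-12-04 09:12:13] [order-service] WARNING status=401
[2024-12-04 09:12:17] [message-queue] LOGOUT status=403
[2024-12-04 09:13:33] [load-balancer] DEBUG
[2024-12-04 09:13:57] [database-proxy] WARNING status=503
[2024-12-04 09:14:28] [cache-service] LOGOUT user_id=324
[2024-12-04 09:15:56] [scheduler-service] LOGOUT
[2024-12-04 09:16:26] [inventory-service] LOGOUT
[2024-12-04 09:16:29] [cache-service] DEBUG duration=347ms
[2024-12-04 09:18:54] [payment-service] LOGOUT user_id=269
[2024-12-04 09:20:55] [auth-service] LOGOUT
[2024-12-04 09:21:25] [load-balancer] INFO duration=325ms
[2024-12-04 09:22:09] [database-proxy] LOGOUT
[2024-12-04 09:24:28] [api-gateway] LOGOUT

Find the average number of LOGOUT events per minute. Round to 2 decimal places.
0.56

To calculate the rate:

1. Count total LOGOUT events: 14
2. Total time period: 25 minutes
3. Rate = 14 / 25 = 0.56 events per minute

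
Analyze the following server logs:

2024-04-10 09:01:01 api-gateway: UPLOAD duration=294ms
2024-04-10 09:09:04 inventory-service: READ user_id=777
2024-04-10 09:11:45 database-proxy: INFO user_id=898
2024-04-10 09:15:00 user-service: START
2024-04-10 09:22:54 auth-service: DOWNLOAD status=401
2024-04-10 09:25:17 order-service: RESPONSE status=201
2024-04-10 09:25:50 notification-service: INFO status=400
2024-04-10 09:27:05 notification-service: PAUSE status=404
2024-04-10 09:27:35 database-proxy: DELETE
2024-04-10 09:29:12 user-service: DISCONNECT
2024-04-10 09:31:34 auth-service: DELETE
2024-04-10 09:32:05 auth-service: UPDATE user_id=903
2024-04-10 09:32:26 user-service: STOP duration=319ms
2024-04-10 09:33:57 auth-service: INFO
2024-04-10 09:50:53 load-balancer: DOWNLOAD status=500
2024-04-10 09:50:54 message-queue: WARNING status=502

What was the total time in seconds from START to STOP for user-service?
1046

To calculate state duration:

1. Find START event for user-service: 2024-04-10 09:15:00
2. Find STOP event for user-service: 2024-04-10 09:32:26
3. Calculate duration: 2024-04-10 09:32:26 - 2024-04-10 09:15:00 = 1046 seconds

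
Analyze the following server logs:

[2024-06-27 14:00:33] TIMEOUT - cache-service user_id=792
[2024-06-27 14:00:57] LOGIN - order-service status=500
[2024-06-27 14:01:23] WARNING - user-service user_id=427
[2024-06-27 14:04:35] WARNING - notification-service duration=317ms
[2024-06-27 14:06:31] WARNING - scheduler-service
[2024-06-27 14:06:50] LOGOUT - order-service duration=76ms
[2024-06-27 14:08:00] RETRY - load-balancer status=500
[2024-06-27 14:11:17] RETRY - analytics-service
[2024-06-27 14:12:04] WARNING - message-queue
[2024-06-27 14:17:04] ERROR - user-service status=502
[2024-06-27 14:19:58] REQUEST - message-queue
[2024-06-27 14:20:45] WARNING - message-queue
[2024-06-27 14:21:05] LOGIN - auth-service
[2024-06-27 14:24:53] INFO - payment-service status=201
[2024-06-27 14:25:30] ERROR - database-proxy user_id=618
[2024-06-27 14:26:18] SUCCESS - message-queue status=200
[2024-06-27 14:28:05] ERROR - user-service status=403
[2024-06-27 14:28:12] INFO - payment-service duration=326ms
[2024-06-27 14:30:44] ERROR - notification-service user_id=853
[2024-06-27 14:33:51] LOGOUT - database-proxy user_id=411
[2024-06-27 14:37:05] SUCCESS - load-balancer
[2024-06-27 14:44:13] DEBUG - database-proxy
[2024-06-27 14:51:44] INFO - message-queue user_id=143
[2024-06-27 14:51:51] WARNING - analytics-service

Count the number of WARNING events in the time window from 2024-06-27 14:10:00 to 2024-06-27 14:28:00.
2

To count events in the time window:

1. Window boundaries: 2024-06-27 14:10:00 to 2024-06-27 14:28:00
2. Filter for WARNING events within this window
3. Count matching events: 2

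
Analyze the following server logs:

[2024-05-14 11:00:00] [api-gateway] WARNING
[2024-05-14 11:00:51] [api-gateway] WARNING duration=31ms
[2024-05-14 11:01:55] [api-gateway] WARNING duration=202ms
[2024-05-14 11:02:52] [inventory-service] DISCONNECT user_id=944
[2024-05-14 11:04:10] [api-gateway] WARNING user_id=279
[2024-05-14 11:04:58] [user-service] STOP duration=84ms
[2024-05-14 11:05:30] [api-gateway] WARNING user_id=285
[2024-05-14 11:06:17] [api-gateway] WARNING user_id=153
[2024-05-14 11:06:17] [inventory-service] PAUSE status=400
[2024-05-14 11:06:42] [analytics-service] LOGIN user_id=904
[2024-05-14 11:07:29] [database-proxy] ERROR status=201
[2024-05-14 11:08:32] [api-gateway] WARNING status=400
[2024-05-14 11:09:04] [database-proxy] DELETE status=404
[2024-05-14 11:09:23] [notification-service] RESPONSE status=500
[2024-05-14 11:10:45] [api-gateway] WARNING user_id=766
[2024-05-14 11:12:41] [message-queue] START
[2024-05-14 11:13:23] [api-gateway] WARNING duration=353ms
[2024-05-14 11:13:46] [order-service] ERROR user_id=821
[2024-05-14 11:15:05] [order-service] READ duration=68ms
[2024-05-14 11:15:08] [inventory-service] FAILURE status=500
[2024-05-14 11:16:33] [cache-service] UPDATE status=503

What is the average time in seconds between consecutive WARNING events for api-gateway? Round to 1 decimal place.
100.4

To calculate average interval:

1. Find all WARNING events for api-gateway in order
2. Calculate time gaps between consecutive events
3. Compute mean of gaps: 803 / 8 = 100.4 seconds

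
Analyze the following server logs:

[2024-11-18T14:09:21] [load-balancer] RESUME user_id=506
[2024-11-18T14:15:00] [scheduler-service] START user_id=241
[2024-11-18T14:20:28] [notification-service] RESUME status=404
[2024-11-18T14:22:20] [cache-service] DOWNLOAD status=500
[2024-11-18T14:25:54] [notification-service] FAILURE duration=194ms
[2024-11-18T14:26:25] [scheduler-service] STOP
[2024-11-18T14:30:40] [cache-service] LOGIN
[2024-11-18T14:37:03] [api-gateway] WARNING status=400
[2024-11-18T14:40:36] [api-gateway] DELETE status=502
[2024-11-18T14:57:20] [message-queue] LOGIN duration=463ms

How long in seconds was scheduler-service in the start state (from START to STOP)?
685

To calculate state duration:

1. Find START event for scheduler-service: 2024-11-18T14:15:00
2. Find STOP event for scheduler-service: 2024-11-18T14:26:25
3. Calculate duration: 2024-11-18T14:26:25 - 2024-11-18T14:15:00 = 685 seconds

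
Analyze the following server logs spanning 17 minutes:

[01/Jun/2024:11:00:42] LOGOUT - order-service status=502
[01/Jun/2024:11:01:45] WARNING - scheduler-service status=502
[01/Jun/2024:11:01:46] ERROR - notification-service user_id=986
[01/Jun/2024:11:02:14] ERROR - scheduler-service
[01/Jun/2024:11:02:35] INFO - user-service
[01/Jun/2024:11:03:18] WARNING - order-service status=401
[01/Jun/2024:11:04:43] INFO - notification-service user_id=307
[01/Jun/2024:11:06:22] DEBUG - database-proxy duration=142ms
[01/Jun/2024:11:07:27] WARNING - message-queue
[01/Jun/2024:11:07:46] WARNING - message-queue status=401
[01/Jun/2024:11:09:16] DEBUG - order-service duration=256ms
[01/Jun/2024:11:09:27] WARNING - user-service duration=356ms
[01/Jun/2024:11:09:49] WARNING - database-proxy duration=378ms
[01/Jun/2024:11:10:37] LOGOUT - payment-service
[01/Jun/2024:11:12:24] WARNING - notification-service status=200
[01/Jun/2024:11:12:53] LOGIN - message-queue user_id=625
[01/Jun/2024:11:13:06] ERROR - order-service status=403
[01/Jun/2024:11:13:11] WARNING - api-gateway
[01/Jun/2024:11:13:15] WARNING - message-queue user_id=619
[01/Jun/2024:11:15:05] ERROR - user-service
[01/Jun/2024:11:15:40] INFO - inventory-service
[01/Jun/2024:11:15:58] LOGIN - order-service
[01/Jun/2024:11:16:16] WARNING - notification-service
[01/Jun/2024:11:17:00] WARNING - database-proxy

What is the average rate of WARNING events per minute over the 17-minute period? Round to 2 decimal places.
0.65

To calculate the rate:

1. Count total WARNING events: 11
2. Total time period: 17 minutes
3. Rate = 11 / 17 = 0.65 events per minute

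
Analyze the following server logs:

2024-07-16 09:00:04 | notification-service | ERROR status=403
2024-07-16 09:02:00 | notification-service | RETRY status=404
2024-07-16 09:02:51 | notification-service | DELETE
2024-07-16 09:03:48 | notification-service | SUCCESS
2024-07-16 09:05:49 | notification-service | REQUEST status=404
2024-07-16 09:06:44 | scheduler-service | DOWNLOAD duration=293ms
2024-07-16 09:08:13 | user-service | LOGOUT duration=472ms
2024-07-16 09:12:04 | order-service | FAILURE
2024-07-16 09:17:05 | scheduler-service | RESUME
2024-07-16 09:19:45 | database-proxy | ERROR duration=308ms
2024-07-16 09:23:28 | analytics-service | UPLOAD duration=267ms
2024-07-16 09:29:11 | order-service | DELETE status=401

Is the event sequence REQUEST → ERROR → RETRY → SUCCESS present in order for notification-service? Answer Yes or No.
No

To verify sequence order:

1. Find all events in sequence REQUEST → ERROR → RETRY → SUCCESS for notification-service
2. Extract their timestamps
3. Check if timestamps are in ascending order
4. Result: No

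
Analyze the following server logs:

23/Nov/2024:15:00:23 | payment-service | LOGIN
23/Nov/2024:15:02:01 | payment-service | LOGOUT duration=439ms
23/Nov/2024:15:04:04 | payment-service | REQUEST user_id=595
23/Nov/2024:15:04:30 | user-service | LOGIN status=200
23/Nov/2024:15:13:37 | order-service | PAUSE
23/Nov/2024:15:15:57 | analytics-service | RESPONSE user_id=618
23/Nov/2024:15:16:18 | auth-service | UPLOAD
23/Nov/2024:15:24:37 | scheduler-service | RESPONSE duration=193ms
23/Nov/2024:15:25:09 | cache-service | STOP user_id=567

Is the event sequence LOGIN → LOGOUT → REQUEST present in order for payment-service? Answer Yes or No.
Yes

To verify sequence order:

1. Find all events in sequence LOGIN → LOGOUT → REQUEST for payment-service
2. Extract their timestamps
3. Check if timestamps are in ascending order
4. Result: Yes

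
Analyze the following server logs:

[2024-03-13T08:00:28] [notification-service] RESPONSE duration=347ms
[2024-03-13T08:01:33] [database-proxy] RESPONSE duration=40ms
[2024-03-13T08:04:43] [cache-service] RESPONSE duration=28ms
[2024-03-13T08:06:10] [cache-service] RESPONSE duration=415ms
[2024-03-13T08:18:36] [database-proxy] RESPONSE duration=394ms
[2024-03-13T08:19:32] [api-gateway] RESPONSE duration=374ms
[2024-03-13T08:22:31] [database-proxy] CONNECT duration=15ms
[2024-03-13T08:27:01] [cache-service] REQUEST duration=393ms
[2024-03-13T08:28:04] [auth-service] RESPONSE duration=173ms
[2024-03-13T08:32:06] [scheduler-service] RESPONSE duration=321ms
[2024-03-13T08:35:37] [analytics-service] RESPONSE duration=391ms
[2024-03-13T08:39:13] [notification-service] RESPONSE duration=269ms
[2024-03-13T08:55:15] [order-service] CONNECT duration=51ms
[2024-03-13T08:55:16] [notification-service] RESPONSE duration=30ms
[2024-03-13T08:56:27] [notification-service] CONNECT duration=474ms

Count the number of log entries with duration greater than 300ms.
8

To count timeouts:

1. Threshold: 300ms
2. Extract duration from each log entry
3. Count entries where duration > 300
4. Timeout count: 8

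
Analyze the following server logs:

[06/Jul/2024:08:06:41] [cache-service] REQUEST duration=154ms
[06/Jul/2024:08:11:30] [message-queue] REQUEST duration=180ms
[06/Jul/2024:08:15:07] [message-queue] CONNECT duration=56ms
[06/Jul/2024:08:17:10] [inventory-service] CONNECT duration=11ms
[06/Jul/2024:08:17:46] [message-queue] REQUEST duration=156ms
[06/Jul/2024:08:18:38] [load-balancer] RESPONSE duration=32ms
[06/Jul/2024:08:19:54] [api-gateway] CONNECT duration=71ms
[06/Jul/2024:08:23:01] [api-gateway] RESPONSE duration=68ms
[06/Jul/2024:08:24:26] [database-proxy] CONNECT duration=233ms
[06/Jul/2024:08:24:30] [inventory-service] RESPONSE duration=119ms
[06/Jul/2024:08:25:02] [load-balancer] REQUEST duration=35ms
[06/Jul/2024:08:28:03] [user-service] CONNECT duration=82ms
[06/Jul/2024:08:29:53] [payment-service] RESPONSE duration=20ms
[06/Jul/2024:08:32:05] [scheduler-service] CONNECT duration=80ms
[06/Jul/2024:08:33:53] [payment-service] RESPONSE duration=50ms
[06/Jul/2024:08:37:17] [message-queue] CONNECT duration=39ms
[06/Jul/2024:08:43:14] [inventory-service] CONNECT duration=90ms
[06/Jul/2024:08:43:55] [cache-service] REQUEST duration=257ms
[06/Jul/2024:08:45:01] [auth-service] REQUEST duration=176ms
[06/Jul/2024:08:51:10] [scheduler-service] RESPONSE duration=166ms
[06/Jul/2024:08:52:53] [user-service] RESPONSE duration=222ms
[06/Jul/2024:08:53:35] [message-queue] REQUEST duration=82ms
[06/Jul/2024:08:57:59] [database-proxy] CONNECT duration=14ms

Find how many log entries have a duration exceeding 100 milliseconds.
9

To count timeouts:

1. Threshold: 100ms
2. Extract duration from each log entry
3. Count entries where duration > 100
4. Timeout count: 9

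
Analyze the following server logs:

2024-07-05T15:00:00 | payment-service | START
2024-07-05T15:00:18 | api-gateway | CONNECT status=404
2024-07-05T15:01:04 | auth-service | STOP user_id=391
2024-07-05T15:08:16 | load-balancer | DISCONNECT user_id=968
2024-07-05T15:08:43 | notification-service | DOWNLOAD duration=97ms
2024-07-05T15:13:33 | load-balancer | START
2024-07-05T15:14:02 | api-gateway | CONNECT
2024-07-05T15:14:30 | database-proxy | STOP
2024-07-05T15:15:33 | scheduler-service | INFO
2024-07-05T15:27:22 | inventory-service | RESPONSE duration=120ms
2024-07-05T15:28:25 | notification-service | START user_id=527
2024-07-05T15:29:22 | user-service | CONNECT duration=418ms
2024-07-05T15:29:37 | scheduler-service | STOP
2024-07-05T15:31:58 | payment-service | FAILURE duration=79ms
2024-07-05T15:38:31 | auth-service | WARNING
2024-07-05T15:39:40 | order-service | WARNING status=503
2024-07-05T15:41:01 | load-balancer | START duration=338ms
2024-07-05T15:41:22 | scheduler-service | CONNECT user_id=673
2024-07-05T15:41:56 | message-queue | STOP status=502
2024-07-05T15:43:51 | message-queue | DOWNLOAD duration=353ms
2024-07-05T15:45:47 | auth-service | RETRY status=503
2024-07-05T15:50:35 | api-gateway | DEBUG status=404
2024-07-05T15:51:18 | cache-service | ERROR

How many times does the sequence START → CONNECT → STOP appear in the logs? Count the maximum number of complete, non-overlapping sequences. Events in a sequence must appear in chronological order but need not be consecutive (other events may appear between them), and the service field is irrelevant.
4

To count sequences:

1. Look for pattern: START → CONNECT → STOP
2. Greedily scan the log in chronological order, matching each sequence element in turn (ignoring service)
3. Each time the full pattern completes, increment the count and restart matching from the next event
4. Complete non-overlapping sequences found: 4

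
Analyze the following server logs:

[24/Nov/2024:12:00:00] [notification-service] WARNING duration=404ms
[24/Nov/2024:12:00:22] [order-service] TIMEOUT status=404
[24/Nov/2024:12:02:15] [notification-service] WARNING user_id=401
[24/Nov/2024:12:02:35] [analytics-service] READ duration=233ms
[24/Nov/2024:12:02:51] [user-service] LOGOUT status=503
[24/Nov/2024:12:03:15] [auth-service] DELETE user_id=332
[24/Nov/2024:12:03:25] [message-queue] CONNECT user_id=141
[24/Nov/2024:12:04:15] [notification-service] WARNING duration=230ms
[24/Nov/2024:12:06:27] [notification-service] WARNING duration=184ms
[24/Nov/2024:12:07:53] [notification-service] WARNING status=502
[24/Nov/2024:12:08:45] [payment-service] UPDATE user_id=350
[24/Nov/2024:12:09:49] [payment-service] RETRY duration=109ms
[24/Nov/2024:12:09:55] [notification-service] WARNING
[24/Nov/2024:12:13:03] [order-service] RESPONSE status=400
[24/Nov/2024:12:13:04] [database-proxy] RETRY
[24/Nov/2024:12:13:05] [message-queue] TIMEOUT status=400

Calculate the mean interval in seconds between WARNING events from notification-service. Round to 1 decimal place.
119.0

To calculate average interval:

1. Find all WARNING events for notification-service in order
2. Calculate time gaps between consecutive events
3. Compute mean of gaps: 595 / 5 = 119.0 seconds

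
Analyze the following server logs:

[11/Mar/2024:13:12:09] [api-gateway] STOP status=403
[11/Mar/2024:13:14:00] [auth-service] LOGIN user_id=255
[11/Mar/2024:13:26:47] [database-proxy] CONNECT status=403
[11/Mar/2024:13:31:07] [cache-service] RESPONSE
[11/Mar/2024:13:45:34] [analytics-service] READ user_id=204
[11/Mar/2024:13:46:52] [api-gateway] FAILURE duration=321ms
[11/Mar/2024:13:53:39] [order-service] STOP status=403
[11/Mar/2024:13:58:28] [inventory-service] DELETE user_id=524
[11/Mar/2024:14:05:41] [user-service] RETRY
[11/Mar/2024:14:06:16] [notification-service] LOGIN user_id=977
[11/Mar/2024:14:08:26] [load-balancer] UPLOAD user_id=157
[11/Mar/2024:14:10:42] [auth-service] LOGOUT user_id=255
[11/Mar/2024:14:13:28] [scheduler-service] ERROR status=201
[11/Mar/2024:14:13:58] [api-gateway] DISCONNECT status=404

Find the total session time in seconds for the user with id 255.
3402

To calculate session duration:

1. Find LOGIN event for user_id=255: 11/Mar/2024:13:14:00
2. Find LOGOUT event for user_id=255: 11/Mar/2024:14:10:42
3. Session duration: 11/Mar/2024:14:10:42 - 11/Mar/2024:13:14:00 = 3402 seconds (56 minutes)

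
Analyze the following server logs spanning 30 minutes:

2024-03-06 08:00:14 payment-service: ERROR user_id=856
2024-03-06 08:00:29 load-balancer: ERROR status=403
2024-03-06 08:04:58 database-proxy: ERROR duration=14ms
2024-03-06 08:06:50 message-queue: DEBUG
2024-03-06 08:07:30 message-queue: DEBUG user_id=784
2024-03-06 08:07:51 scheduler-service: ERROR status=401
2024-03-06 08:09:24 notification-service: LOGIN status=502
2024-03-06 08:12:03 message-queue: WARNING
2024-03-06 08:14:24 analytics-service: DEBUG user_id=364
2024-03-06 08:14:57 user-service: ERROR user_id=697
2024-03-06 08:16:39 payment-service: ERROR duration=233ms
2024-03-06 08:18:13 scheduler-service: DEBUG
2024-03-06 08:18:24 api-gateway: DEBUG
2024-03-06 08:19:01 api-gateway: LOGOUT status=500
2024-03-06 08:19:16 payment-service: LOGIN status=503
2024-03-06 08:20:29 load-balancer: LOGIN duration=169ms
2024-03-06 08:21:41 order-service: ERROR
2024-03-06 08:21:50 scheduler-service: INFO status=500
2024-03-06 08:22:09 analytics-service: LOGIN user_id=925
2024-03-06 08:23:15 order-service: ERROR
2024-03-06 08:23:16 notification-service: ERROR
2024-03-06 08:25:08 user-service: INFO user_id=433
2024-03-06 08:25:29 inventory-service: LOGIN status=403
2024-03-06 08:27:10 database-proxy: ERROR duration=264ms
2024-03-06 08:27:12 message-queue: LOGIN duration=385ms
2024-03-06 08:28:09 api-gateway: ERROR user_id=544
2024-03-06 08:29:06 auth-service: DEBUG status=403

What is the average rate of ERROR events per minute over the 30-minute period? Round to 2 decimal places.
0.37

To calculate the rate:

1. Count total ERROR events: 11
2. Total time period: 30 minutes
3. Rate = 11 / 30 = 0.37 events per minute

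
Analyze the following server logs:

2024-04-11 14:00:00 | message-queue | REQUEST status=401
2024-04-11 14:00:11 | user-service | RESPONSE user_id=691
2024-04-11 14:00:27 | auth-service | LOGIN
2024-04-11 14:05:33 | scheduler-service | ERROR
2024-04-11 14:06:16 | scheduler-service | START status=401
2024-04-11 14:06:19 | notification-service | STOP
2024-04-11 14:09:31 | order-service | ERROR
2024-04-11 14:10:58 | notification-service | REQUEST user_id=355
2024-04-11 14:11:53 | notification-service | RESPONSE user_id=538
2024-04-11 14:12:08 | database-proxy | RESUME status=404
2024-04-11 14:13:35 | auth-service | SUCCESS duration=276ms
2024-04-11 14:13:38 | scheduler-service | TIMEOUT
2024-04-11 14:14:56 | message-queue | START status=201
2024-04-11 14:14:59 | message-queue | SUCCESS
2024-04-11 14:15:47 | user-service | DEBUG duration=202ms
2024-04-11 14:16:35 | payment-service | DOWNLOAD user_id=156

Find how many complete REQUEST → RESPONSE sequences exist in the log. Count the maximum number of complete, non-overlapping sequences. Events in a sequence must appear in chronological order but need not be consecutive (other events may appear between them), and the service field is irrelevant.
2

To count sequences:

1. Look for pattern: REQUEST → RESPONSE
2. Greedily scan the log in chronological order, matching each sequence element in turn (ignoring service)
3. Each time the full pattern completes, increment the count and restart matching from the next event
4. Complete non-overlapping sequences found: 2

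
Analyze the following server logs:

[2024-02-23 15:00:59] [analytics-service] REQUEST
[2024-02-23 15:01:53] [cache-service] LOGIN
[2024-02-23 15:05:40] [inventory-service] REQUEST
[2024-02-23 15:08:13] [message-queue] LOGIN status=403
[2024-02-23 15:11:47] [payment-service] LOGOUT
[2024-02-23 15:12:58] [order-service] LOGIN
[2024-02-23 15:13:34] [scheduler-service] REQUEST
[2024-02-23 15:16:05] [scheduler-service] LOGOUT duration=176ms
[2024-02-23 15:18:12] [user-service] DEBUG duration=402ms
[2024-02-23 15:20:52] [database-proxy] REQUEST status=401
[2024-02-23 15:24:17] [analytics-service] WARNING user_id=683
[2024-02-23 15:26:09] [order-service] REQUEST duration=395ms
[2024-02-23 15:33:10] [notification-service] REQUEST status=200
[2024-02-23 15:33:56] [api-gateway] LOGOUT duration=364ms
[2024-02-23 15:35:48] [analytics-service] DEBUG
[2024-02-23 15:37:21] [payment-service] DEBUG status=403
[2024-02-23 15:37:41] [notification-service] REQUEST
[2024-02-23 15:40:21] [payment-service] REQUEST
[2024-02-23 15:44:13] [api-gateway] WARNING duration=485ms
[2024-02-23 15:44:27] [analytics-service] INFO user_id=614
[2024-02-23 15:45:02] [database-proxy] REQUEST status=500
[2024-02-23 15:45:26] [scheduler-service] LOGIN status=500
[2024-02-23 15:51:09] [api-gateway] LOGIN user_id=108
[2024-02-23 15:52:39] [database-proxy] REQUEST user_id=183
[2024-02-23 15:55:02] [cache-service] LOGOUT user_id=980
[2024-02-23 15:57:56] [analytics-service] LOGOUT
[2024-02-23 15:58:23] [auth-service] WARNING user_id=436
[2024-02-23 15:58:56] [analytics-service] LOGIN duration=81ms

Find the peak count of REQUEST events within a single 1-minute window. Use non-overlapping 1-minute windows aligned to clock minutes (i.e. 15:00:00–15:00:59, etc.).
1

To find the burst window:

1. Divide the log period into non-overlapping 1-minute windows starting at 15:00
2. Count REQUEST events in each window
3. Find the window with maximum count
4. Maximum events in a window: 1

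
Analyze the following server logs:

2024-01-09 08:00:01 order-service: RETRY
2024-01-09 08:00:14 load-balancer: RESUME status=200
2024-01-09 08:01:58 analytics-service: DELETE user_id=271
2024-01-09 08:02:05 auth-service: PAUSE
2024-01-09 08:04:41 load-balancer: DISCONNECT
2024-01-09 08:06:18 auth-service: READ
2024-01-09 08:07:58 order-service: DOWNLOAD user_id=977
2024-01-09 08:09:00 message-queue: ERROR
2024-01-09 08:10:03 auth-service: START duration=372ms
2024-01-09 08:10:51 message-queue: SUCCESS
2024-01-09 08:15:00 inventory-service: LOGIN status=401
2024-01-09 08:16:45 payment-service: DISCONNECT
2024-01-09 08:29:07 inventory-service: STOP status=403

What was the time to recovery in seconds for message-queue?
111

To calculate recovery time:

1. Find ERROR event for message-queue: 2024-01-09 08:09:00
2. Find next SUCCESS event for message-queue: 2024-01-09 08:10:51
3. Recovery time: 2024-01-09 08:10:51 - 2024-01-09 08:09:00 = 111 seconds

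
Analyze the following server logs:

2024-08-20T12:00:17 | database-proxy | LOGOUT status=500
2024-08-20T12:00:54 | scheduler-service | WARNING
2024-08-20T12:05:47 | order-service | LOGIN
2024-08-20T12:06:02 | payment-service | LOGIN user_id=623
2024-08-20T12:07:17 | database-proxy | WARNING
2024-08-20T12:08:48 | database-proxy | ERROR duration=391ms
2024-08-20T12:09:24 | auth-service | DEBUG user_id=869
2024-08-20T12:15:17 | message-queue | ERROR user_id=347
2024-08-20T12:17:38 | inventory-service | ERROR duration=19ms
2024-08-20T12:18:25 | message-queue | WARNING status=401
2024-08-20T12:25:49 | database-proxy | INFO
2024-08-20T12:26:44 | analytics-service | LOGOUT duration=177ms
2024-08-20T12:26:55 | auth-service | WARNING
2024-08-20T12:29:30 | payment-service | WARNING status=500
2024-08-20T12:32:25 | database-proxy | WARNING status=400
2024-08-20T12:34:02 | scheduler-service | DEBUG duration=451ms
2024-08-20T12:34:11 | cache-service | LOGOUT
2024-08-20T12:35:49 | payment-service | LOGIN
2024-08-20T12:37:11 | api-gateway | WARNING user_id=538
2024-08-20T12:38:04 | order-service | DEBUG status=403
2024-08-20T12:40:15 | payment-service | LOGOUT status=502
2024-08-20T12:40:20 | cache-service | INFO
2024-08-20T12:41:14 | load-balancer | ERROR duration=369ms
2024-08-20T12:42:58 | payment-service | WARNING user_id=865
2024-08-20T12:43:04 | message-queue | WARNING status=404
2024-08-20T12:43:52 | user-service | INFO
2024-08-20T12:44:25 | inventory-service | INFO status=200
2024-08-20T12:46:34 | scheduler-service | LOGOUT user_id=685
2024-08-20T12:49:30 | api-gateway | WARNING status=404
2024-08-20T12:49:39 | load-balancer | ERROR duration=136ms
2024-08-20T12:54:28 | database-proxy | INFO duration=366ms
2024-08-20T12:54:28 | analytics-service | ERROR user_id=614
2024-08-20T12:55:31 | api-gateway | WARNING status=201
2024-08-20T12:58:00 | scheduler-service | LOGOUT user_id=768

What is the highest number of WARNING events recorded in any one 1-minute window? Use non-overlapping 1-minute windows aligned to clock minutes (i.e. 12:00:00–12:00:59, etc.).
1

To find the burst window:

1. Divide the log period into non-overlapping 1-minute windows starting at 12:00
2. Count WARNING events in each window
3. Find the window with maximum count
4. Maximum events in a window: 1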